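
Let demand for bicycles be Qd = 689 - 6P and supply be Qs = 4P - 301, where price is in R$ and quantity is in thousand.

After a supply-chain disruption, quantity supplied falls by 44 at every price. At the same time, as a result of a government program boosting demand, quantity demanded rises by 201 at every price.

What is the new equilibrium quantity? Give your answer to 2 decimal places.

Before the shock: 689 - 6P = 4P - 301 ⇒ 990 = 10P ⇒ P = 99, Q = 95.
With the change applied: demand Qd = 890 - 6P, supply Qs = 4P - 345.
Clearing the new market: 890 - 6P = 4P - 345, so P = 123.5 and Q = 149.

149.00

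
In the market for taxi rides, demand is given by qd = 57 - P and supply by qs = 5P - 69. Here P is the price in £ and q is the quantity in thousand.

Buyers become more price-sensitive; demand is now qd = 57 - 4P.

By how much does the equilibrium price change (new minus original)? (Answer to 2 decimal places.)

-7.00

Original equilibrium: 57 - P = 5P - 69 gives 126 = 6P, so P = 21 and q = 36.
After the shift, demand is qd = 57 - 4P and supply is qs = 5P - 69.
New equilibrium: 57 - 4P = 5P - 69 ⇒ 126 = 9P ⇒ P = 14, q = 1.
ΔP = 14 − 21 = -7.00.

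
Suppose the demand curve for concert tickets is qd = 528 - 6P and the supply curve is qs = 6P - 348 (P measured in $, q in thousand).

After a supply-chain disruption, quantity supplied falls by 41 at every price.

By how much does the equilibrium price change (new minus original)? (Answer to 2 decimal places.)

+3.42

Original equilibrium: 528 - 6P = 6P - 348 gives 876 = 12P, so P = 73 and q = 90.
The shock moves the curves to qd = 528 - 6P and qs = 6P - 389.
Setting them equal: 528 - 6P = 6P - 389 → 917 = 12P, so P = 917/12 ≈ 76.4167 and q = 69.5.
ΔP = 76.4167 − 73 = +3.42.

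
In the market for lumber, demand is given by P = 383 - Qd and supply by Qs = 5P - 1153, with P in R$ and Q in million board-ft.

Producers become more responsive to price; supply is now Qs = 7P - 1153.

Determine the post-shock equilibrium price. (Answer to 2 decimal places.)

Before the shock: 383 - P = 5P - 1153 ⇒ 1536 = 6P ⇒ P = 256, Q = 127.
The shock moves the curves to Qd = 383 - P and Qs = 7P - 1153.
Clearing the new market: 383 - P = 7P - 1153, so P = 192 and Q = 191.

192.00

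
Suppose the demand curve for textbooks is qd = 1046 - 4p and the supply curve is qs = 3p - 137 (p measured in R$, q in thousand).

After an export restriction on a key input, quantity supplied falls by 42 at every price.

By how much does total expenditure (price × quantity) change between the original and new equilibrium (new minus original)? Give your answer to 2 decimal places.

-1980.00

Original equilibrium: 1046 - 4p = 3p - 137 gives 1183 = 7p, so p = 169 and q = 370.
After the shift, demand is qd = 1046 - 4p and supply is qs = 3p - 179.
New equilibrium: 1046 - 4p = 3p - 179 ⇒ 1225 = 7p ⇒ p = 175, q = 346.
Expenditure moves from 169×370 = 62530 to 175×346 = 60550; change = -1980.00.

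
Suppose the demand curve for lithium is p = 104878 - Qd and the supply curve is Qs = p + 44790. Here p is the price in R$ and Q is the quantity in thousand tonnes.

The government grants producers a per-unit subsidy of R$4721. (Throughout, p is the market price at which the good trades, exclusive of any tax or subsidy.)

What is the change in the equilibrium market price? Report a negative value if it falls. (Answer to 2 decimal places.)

Original equilibrium: 104878 - p = p + 44790 gives 60088 = 2p, so p = 30044 and Q = 74834.
Since sellers receive the price plus the subsidy, the effective supply curve becomes Qs = p + 49511.
New equilibrium: 104878 - p = p + 49511 ⇒ 55367 = 2p ⇒ p = 27683.5, Q = 77194.5.
Δp = 27683.5 − 30044 = -2360.50.

-2360.50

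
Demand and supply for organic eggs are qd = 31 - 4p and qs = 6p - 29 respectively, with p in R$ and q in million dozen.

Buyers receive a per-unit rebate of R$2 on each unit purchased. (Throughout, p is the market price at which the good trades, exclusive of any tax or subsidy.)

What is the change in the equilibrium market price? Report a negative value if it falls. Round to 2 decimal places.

Solve the original market: 31 - 4p = 6p - 29, hence p = 6 and q = 7.
Since buyers' out-of-pocket price is the market price minus the rebate, the effective demand curve becomes qd = 39 - 4p.
Equate the new curves: 39 - 4p = 6p - 29, giving 68 = 10p, p = 6.8, q = 11.8.
Δp = 6.8 − 6 = +0.80.

+0.80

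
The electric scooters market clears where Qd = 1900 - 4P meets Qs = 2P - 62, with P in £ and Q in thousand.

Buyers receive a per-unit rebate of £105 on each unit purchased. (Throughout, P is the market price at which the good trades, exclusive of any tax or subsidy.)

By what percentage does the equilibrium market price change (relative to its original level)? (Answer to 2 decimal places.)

+21.41

Before the shock: 1900 - 4P = 2P - 62 ⇒ 1962 = 6P ⇒ P = 327, Q = 592.
Since buyers' out-of-pocket price is the market price minus the rebate, the effective demand curve becomes Qd = 2320 - 4P.
Setting them equal: 2320 - 4P = 2P - 62 → 2382 = 6P, so P = 397 and Q = 732.
%ΔP = (397 − 327) / 327 × 100 = +21.41%.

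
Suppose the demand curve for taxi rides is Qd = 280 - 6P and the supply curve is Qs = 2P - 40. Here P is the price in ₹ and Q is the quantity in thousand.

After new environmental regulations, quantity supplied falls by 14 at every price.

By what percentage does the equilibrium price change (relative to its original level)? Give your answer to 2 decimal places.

+4.38

Original equilibrium: 280 - 6P = 2P - 40 gives 320 = 8P, so P = 40 and Q = 40.
The shock moves the curves to Qd = 280 - 6P and Qs = 2P - 54.
Setting them equal: 280 - 6P = 2P - 54 → 334 = 8P, so P = 41.75 and Q = 29.5.
%ΔP = (41.75 − 40) / 40 × 100 = +4.38%.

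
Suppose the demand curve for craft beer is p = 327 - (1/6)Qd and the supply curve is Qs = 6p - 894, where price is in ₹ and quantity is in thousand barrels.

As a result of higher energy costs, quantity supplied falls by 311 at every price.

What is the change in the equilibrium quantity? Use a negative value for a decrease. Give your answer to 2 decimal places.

-155.50

Original equilibrium: 1962 - 6p = 6p - 894 gives 2856 = 12p, so p = 238 and Q = 534.
After the shift, demand is Qd = 1962 - 6p and supply is Qs = 6p - 1205.
Clearing the new market: 1962 - 6p = 6p - 1205, so p = 3167/12 ≈ 263.9167 and Q = 378.5.
ΔQ = 378.5 − 534 = -155.50.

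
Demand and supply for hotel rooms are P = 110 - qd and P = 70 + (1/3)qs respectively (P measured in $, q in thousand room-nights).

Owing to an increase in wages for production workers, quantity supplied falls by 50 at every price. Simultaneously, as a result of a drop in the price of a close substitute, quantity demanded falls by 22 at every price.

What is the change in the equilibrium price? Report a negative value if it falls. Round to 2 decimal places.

+7.00

Solve the original market: 110 - P = 3P - 210, hence P = 80 and q = 30.
After the shift, demand is qd = 88 - P and supply is qs = 3P - 260.
New equilibrium: 88 - P = 3P - 260 ⇒ 348 = 4P ⇒ P = 87, q = 1.
ΔP = 87 − 80 = +7.00.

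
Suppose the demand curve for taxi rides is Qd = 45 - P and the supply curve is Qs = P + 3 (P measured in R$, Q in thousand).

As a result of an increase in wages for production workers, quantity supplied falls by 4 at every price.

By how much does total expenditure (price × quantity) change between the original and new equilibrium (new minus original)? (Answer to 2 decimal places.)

Before the shock: 45 - P = P + 3 ⇒ 42 = 2P ⇒ P = 21, Q = 24.
With the change applied: demand Qd = 45 - P, supply Qs = P - 1.
Clearing the new market: 45 - P = P - 1, so P = 23 and Q = 22.
Expenditure moves from 21×24 = 504 to 23×22 = 506; change = +2.00.

+2.00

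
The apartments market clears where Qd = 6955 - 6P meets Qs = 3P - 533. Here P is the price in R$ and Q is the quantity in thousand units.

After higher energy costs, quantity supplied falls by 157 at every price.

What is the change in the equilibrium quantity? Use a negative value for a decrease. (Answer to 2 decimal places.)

-104.67

Initially, 6955 - 6P = 3P - 533, so 7488 = 9P and P = 832, Q = 1963.
With the change applied: demand Qd = 6955 - 6P, supply Qs = 3P - 690.
New equilibrium: 6955 - 6P = 3P - 690 ⇒ 7645 = 9P ⇒ P = 7645/9 ≈ 849.4444, Q = 5575/3 ≈ 1858.3333.
ΔQ = 1858.3333 − 1963 = -104.67.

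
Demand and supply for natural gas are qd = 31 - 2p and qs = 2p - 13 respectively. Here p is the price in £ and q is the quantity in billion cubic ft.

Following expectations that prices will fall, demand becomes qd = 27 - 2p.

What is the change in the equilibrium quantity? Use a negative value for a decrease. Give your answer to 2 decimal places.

-2.00

Solve the original market: 31 - 2p = 2p - 13, hence p = 11 and q = 9.
The shock moves the curves to qd = 27 - 2p and qs = 2p - 13.
Equate the new curves: 27 - 2p = 2p - 13, giving 40 = 4p, p = 10, q = 7.
Δq = 7 − 9 = -2.00.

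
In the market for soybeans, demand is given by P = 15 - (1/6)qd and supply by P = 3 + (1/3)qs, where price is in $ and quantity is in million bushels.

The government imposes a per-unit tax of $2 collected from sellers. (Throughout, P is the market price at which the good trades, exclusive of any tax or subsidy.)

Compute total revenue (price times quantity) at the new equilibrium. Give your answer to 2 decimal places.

Before the shock: 90 - 6P = 3P - 9 ⇒ 99 = 9P ⇒ P = 11, q = 24.
Since sellers keep the price net of the tax, the effective supply curve becomes qs = 3P - 15.
Clearing the new market: 90 - 6P = 3P - 15, so P = 35/3 ≈ 11.6667 and q = 20.
New expenditure = 11.6667 × 20 = 233.33.

233.33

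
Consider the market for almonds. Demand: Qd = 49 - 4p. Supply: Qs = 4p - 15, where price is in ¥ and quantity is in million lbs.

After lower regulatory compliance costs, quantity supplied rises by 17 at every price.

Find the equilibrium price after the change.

5.875

Initially, 49 - 4p = 4p - 15, so 64 = 8p and p = 8, Q = 17.
The shock moves the curves to Qd = 49 - 4p and Qs = 4p + 2.
Clearing the new market: 49 - 4p = 4p + 2, so p = 5.875 and Q = 25.5.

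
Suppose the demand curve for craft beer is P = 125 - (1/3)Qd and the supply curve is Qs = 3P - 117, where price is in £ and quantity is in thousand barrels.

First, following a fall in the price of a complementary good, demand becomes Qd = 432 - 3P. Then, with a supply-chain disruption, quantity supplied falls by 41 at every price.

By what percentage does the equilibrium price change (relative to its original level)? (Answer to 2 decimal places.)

+19.92

Solve the original market: 375 - 3P = 3P - 117, hence P = 82 and Q = 129.
The shock moves the curves to Qd = 432 - 3P and Qs = 3P - 158.
Clearing the new market: 432 - 3P = 3P - 158, so P = 295/3 ≈ 98.3333 and Q = 137.
%ΔP = (98.3333 − 82) / 82 × 100 = +19.92%.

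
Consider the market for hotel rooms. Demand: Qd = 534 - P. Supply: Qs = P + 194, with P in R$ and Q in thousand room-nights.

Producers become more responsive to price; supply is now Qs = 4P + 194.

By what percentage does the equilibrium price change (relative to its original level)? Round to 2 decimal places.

-60.00

Before the shock: 534 - P = P + 194 ⇒ 340 = 2P ⇒ P = 170, Q = 364.
The shock moves the curves to Qd = 534 - P and Qs = 4P + 194.
Clearing the new market: 534 - P = 4P + 194, so P = 68 and Q = 466.
%ΔP = (68 − 170) / 170 × 100 = -60.00%.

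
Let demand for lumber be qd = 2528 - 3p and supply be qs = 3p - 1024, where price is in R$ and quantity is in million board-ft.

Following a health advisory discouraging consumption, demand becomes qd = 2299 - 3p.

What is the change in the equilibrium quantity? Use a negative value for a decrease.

Initially, 2528 - 3p = 3p - 1024, so 3552 = 6p and p = 592, q = 752.
The shock moves the curves to qd = 2299 - 3p and qs = 3p - 1024.
Clearing the new market: 2299 - 3p = 3p - 1024, so p = 3323/6 ≈ 553.8333 and q = 637.5.
Δq = 637.5 − 752 = -114.5.

-114.5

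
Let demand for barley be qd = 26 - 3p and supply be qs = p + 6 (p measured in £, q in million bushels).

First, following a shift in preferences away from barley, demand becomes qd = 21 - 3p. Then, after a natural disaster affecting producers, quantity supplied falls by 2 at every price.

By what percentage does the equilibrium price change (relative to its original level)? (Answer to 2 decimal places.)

-15.00

Initially, 26 - 3p = p + 6, so 20 = 4p and p = 5, q = 11.
After the shift, demand is qd = 21 - 3p and supply is qs = p + 4.
Clearing the new market: 21 - 3p = p + 4, so p = 4.25 and q = 8.25.
%Δp = (4.25 − 5) / 5 × 100 = -15.00%.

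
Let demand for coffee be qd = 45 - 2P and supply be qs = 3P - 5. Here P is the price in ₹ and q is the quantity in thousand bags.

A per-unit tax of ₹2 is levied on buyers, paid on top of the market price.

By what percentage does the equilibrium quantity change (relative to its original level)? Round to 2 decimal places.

Initially, 45 - 2P = 3P - 5, so 50 = 5P and P = 10, q = 25.
Since buyers pay the price plus the tax, the effective demand curve becomes qd = 41 - 2P.
Setting them equal: 41 - 2P = 3P - 5 → 46 = 5P, so P = 9.2 and q = 22.6.
%Δq = (22.6 − 25) / 25 × 100 = -9.60%.

-9.60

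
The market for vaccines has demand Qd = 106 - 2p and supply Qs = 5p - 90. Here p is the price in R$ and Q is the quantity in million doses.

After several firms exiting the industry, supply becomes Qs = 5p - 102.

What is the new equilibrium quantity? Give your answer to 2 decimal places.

46.57

Before the shock: 106 - 2p = 5p - 90 ⇒ 196 = 7p ⇒ p = 28, Q = 50.
The new curves are Qd = 106 - 2p (demand) and Qs = 5p - 102 (supply).
Equate the new curves: 106 - 2p = 5p - 102, giving 208 = 7p, p = 208/7 ≈ 29.7143, Q = 326/7 ≈ 46.5714.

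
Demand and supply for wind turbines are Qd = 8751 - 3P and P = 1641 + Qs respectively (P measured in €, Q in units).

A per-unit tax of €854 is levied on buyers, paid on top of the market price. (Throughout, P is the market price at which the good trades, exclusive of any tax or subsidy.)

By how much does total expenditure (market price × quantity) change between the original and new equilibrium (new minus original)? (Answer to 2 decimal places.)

-1866737.25

Initially, 8751 - 3P = P - 1641, so 10392 = 4P and P = 2598, Q = 957.
Since buyers pay the price plus the tax, the effective demand curve becomes Qd = 6189 - 3P.
Equate the new curves: 6189 - 3P = P - 1641, giving 7830 = 4P, P = 1957.5, Q = 316.5.
Expenditure moves from 2598×957 = 2486286 to 1957.5×316.5 = 619548.75; change = -1866737.25.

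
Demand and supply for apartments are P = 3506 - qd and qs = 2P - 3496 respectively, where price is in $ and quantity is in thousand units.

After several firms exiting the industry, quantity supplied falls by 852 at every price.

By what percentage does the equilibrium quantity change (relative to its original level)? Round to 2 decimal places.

-24.23

Solve the original market: 3506 - P = 2P - 3496, hence P = 2334 and q = 1172.
With the change applied: demand qd = 3506 - P, supply qs = 2P - 4348.
Setting them equal: 3506 - P = 2P - 4348 → 7854 = 3P, so P = 2618 and q = 888.
%Δq = (888 − 1172) / 1172 × 100 = -24.23%.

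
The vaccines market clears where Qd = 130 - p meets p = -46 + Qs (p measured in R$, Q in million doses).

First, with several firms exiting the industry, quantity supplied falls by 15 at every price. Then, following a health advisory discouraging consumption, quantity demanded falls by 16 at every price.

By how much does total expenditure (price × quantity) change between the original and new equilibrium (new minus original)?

Solve the original market: 130 - p = p + 46, hence p = 42 and Q = 88.
The new curves are Qd = 114 - p (demand) and Qs = p + 31 (supply).
Equate the new curves: 114 - p = p + 31, giving 83 = 2p, p = 41.5, Q = 72.5.
Expenditure moves from 42×88 = 3696 to 41.5×72.5 = 3008.75; change = -687.25.

-687.25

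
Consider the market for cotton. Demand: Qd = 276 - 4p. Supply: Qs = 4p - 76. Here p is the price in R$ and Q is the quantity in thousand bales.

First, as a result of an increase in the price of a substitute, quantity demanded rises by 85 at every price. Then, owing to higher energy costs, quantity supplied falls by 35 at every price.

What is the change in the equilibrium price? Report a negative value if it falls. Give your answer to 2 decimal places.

+15.00

Original equilibrium: 276 - 4p = 4p - 76 gives 352 = 8p, so p = 44 and Q = 100.
The new curves are Qd = 361 - 4p (demand) and Qs = 4p - 111 (supply).
Equate the new curves: 361 - 4p = 4p - 111, giving 472 = 8p, p = 59, Q = 125.
Δp = 59 − 44 = +15.00.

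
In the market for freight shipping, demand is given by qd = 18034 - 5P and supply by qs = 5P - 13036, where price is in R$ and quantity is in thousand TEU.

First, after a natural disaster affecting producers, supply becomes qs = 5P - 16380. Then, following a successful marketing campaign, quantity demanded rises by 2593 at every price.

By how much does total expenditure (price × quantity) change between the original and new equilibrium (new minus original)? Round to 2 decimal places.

+94043.45

Solve the original market: 18034 - 5P = 5P - 13036, hence P = 3107 and q = 2499.
With the change applied: demand qd = 20627 - 5P, supply qs = 5P - 16380.
Setting them equal: 20627 - 5P = 5P - 16380 → 37007 = 10P, so P = 3700.7 and q = 2123.5.
Expenditure moves from 3107×2499 = 7764393 to 3700.7×2123.5 = 7858436.45; change = +94043.45.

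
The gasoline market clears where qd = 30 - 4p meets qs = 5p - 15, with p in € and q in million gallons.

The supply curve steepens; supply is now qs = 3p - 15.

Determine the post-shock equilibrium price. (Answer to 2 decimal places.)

Initially, 30 - 4p = 5p - 15, so 45 = 9p and p = 5, q = 10.
With the change applied: demand qd = 30 - 4p, supply qs = 3p - 15.
New equilibrium: 30 - 4p = 3p - 15 ⇒ 45 = 7p ⇒ p = 45/7 ≈ 6.4286, q = 30/7 ≈ 4.2857.

6.43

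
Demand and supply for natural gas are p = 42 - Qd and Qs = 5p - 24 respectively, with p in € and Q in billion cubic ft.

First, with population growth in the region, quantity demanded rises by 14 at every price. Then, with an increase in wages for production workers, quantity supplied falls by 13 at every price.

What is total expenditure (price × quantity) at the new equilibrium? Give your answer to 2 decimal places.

Initially, 42 - p = 5p - 24, so 66 = 6p and p = 11, Q = 31.
After the shift, demand is Qd = 56 - p and supply is Qs = 5p - 37.
Equate the new curves: 56 - p = 5p - 37, giving 93 = 6p, p = 15.5, Q = 40.5.
New expenditure = 15.5 × 40.5 = 627.75.

627.75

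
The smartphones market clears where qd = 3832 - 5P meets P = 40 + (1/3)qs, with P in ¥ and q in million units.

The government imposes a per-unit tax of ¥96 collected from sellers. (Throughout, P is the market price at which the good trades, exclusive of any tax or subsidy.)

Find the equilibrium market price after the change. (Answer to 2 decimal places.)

530.00

Solve the original market: 3832 - 5P = 3P - 120, hence P = 494 and q = 1362.
Since sellers keep the price net of the tax, the effective supply curve becomes qs = 3P - 408.
Clearing the new market: 3832 - 5P = 3P - 408, so P = 530 and q = 1182.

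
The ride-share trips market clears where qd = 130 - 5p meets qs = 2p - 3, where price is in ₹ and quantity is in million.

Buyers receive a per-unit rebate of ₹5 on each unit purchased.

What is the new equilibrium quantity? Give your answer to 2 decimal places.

Solve the original market: 130 - 5p = 2p - 3, hence p = 19 and q = 35.
Since buyers' out-of-pocket price is the market price minus the rebate, the effective demand curve becomes qd = 155 - 5p.
Clearing the new market: 155 - 5p = 2p - 3, so p = 158/7 ≈ 22.5714 and q = 295/7 ≈ 42.1429.

42.14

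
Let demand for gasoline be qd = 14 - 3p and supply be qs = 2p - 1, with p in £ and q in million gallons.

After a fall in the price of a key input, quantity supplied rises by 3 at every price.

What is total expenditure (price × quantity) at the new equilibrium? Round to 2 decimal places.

Original equilibrium: 14 - 3p = 2p - 1 gives 15 = 5p, so p = 3 and q = 5.
The new curves are qd = 14 - 3p (demand) and qs = 2p + 2 (supply).
New equilibrium: 14 - 3p = 2p + 2 ⇒ 12 = 5p ⇒ p = 2.4, q = 6.8.
New expenditure = 2.4 × 6.8 = 16.32.

16.32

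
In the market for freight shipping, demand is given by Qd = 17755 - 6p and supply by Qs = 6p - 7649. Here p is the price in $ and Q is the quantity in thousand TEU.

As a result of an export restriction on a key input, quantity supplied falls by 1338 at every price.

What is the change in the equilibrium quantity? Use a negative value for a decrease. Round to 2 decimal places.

Original equilibrium: 17755 - 6p = 6p - 7649 gives 25404 = 12p, so p = 2117 and Q = 5053.
The new curves are Qd = 17755 - 6p (demand) and Qs = 6p - 8987 (supply).
Equate the new curves: 17755 - 6p = 6p - 8987, giving 26742 = 12p, p = 2228.5, Q = 4384.
ΔQ = 4384 − 5053 = -669.00.

-669.00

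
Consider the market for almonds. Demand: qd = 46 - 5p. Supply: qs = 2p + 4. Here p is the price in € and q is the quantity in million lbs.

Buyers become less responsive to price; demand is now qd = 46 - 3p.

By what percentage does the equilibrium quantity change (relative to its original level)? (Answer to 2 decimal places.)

Initially, 46 - 5p = 2p + 4, so 42 = 7p and p = 6, q = 16.
After the shift, demand is qd = 46 - 3p and supply is qs = 2p + 4.
Equate the new curves: 46 - 3p = 2p + 4, giving 42 = 5p, p = 8.4, q = 20.8.
%Δq = (20.8 − 16) / 16 × 100 = +30.00%.

+30.00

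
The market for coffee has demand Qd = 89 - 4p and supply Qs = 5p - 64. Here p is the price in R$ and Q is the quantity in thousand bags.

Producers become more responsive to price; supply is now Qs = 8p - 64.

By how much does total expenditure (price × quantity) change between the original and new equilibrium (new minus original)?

+127.5

Solve the original market: 89 - 4p = 5p - 64, hence p = 17 and Q = 21.
The shock moves the curves to Qd = 89 - 4p and Qs = 8p - 64.
Equate the new curves: 89 - 4p = 8p - 64, giving 153 = 12p, p = 12.75, Q = 38.
Expenditure moves from 17×21 = 357 to 12.75×38 = 484.5; change = +127.5.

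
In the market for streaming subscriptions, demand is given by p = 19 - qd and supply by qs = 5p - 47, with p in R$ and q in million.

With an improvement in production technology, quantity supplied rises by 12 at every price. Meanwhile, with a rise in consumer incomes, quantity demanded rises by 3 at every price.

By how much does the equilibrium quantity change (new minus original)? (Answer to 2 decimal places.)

Original equilibrium: 19 - p = 5p - 47 gives 66 = 6p, so p = 11 and q = 8.
With the change applied: demand qd = 22 - p, supply qs = 5p - 35.
Equate the new curves: 22 - p = 5p - 35, giving 57 = 6p, p = 9.5, q = 12.5.
Δq = 12.5 − 8 = +4.50.

+4.50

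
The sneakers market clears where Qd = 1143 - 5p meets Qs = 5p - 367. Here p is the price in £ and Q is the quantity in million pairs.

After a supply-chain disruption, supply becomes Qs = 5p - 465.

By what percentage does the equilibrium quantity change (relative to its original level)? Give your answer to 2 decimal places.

-12.63

Solve the original market: 1143 - 5p = 5p - 367, hence p = 151 and Q = 388.
The new curves are Qd = 1143 - 5p (demand) and Qs = 5p - 465 (supply).
Equate the new curves: 1143 - 5p = 5p - 465, giving 1608 = 10p, p = 160.8, Q = 339.
%ΔQ = (339 − 388) / 388 × 100 = -12.63%.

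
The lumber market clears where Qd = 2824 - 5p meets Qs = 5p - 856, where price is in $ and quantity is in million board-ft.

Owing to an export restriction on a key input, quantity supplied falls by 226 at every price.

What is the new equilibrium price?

Original equilibrium: 2824 - 5p = 5p - 856 gives 3680 = 10p, so p = 368 and Q = 984.
The shock moves the curves to Qd = 2824 - 5p and Qs = 5p - 1082.
Setting them equal: 2824 - 5p = 5p - 1082 → 3906 = 10p, so p = 390.6 and Q = 871.

390.6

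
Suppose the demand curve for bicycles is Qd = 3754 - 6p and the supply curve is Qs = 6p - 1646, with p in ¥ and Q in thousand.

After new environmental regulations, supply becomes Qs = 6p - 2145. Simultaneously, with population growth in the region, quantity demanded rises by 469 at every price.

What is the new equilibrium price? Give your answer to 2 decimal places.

530.67

Before the shock: 3754 - 6p = 6p - 1646 ⇒ 5400 = 12p ⇒ p = 450, Q = 1054.
After the shift, demand is Qd = 4223 - 6p and supply is Qs = 6p - 2145.
Equate the new curves: 4223 - 6p = 6p - 2145, giving 6368 = 12p, p = 1592/3 ≈ 530.6667, Q = 1039.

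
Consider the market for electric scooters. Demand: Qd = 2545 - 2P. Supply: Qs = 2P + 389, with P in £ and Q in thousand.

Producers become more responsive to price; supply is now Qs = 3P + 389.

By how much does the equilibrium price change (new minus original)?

-107.8

Original equilibrium: 2545 - 2P = 2P + 389 gives 2156 = 4P, so P = 539 and Q = 1467.
The shock moves the curves to Qd = 2545 - 2P and Qs = 3P + 389.
Clearing the new market: 2545 - 2P = 3P + 389, so P = 431.2 and Q = 1682.6.
ΔP = 431.2 − 539 = -107.8.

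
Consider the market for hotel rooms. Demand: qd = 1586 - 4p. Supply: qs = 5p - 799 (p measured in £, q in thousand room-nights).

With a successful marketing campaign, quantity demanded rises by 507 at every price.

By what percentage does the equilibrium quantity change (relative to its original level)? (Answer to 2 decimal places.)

+53.55

Solve the original market: 1586 - 4p = 5p - 799, hence p = 265 and q = 526.
The shock moves the curves to qd = 2093 - 4p and qs = 5p - 799.
Equate the new curves: 2093 - 4p = 5p - 799, giving 2892 = 9p, p = 964/3 ≈ 321.3333, q = 2423/3 ≈ 807.6667.
%Δq = (807.6667 − 526) / 526 × 100 = +53.55%.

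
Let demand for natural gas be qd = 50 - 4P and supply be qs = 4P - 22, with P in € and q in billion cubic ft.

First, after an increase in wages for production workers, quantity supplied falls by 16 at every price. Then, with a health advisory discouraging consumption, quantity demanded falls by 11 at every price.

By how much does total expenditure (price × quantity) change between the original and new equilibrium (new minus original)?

Original equilibrium: 50 - 4P = 4P - 22 gives 72 = 8P, so P = 9 and q = 14.
With the change applied: demand qd = 39 - 4P, supply qs = 4P - 38.
New equilibrium: 39 - 4P = 4P - 38 ⇒ 77 = 8P ⇒ P = 9.625, q = 0.5.
Expenditure moves from 9×14 = 126 to 9.625×0.5 = 4.8125; change = -121.1875.

-121.1875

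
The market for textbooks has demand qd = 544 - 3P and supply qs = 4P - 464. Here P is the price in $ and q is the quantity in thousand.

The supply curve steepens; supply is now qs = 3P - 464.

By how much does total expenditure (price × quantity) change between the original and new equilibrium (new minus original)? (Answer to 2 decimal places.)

-9408.00

Initially, 544 - 3P = 4P - 464, so 1008 = 7P and P = 144, q = 112.
With the change applied: demand qd = 544 - 3P, supply qs = 3P - 464.
Setting them equal: 544 - 3P = 3P - 464 → 1008 = 6P, so P = 168 and q = 40.
Expenditure moves from 144×112 = 16128 to 168×40 = 6720; change = -9408.00.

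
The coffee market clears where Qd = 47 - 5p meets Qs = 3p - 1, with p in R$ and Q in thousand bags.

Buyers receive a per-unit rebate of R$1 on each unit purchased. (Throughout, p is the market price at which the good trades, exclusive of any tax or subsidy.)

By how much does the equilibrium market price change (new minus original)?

+0.625

Before the shock: 47 - 5p = 3p - 1 ⇒ 48 = 8p ⇒ p = 6, Q = 17.
Since buyers' out-of-pocket price is the market price minus the rebate, the effective demand curve becomes Qd = 52 - 5p.
Setting them equal: 52 - 5p = 3p - 1 → 53 = 8p, so p = 6.625 and Q = 18.875.
Δp = 6.625 − 6 = +0.625.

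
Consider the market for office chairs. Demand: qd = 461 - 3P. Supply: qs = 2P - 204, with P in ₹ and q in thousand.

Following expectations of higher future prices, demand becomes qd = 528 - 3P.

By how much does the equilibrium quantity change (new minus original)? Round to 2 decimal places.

Initially, 461 - 3P = 2P - 204, so 665 = 5P and P = 133, q = 62.
The new curves are qd = 528 - 3P (demand) and qs = 2P - 204 (supply).
Clearing the new market: 528 - 3P = 2P - 204, so P = 146.4 and q = 88.8.
Δq = 88.8 − 62 = +26.80.

+26.80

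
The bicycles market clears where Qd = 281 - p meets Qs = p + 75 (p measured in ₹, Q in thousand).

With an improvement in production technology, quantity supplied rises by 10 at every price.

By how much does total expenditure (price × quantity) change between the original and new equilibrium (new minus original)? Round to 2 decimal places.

-400.00

Solve the original market: 281 - p = p + 75, hence p = 103 and Q = 178.
With the change applied: demand Qd = 281 - p, supply Qs = p + 85.
Setting them equal: 281 - p = p + 85 → 196 = 2p, so p = 98 and Q = 183.
Expenditure moves from 103×178 = 18334 to 98×183 = 17934; change = -400.00.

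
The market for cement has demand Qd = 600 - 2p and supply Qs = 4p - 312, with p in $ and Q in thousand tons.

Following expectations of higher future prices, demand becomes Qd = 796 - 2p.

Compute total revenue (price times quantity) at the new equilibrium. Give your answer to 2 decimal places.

Solve the original market: 600 - 2p = 4p - 312, hence p = 152 and Q = 296.
The shock moves the curves to Qd = 796 - 2p and Qs = 4p - 312.
New equilibrium: 796 - 2p = 4p - 312 ⇒ 1108 = 6p ⇒ p = 554/3 ≈ 184.6667, Q = 1280/3 ≈ 426.6667.
New expenditure = 184.6667 × 426.6667 = 78791.11.

78791.11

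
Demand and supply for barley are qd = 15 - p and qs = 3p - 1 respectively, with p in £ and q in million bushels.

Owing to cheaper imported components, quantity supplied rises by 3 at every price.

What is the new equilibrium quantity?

11.75

Before the shock: 15 - p = 3p - 1 ⇒ 16 = 4p ⇒ p = 4, q = 11.
The shock moves the curves to qd = 15 - p and qs = 3p + 2.
Clearing the new market: 15 - p = 3p + 2, so p = 3.25 and q = 11.75.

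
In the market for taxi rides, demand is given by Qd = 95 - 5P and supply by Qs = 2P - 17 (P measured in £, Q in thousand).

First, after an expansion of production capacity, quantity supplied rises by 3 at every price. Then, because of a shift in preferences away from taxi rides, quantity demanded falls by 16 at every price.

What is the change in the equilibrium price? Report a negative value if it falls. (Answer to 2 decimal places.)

-2.71

Original equilibrium: 95 - 5P = 2P - 17 gives 112 = 7P, so P = 16 and Q = 15.
The new curves are Qd = 79 - 5P (demand) and Qs = 2P - 14 (supply).
Setting them equal: 79 - 5P = 2P - 14 → 93 = 7P, so P = 93/7 ≈ 13.2857 and Q = 88/7 ≈ 12.5714.
ΔP = 13.2857 − 16 = -2.71.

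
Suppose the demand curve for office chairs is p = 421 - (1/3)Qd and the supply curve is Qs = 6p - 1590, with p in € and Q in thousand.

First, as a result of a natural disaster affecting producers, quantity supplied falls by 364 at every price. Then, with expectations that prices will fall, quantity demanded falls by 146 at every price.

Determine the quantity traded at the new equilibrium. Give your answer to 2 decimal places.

Solve the original market: 1263 - 3p = 6p - 1590, hence p = 317 and Q = 312.
The shock moves the curves to Qd = 1117 - 3p and Qs = 6p - 1954.
Setting them equal: 1117 - 3p = 6p - 1954 → 3071 = 9p, so p = 3071/9 ≈ 341.2222 and Q = 280/3 ≈ 93.3333.

93.33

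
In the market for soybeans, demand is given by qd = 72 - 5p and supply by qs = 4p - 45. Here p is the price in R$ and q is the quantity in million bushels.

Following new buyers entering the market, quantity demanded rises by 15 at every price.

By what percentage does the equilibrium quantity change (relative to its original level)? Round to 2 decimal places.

Original equilibrium: 72 - 5p = 4p - 45 gives 117 = 9p, so p = 13 and q = 7.
The new curves are qd = 87 - 5p (demand) and qs = 4p - 45 (supply).
New equilibrium: 87 - 5p = 4p - 45 ⇒ 132 = 9p ⇒ p = 44/3 ≈ 14.6667, q = 41/3 ≈ 13.6667.
%Δq = (13.6667 − 7) / 7 × 100 = +95.24%.

+95.24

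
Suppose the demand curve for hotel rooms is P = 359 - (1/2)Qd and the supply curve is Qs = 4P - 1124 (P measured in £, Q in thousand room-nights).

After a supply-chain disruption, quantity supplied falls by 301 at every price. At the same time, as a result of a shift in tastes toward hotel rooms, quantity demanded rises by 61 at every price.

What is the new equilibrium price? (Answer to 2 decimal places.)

367.33

Before the shock: 718 - 2P = 4P - 1124 ⇒ 1842 = 6P ⇒ P = 307, Q = 104.
The new curves are Qd = 779 - 2P (demand) and Qs = 4P - 1425 (supply).
Setting them equal: 779 - 2P = 4P - 1425 → 2204 = 6P, so P = 1102/3 ≈ 367.3333 and Q = 133/3 ≈ 44.3333.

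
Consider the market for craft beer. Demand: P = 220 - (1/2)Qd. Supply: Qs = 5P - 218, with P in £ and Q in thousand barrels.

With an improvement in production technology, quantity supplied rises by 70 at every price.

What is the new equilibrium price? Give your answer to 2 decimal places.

Solve the original market: 440 - 2P = 5P - 218, hence P = 94 and Q = 252.
The shock moves the curves to Qd = 440 - 2P and Qs = 5P - 148.
Clearing the new market: 440 - 2P = 5P - 148, so P = 84 and Q = 272.

84.00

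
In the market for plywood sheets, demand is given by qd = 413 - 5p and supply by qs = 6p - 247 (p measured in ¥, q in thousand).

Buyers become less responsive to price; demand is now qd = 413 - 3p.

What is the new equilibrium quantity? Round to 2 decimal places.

193.00

Before the shock: 413 - 5p = 6p - 247 ⇒ 660 = 11p ⇒ p = 60, q = 113.
The shock moves the curves to qd = 413 - 3p and qs = 6p - 247.
Equate the new curves: 413 - 3p = 6p - 247, giving 660 = 9p, p = 220/3 ≈ 73.3333, q = 193.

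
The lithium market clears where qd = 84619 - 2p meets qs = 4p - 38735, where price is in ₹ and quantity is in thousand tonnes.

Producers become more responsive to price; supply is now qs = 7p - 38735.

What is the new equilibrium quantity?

57207

Original equilibrium: 84619 - 2p = 4p - 38735 gives 123354 = 6p, so p = 20559 and q = 43501.
After the shift, demand is qd = 84619 - 2p and supply is qs = 7p - 38735.
Equate the new curves: 84619 - 2p = 7p - 38735, giving 123354 = 9p, p = 13706, q = 57207.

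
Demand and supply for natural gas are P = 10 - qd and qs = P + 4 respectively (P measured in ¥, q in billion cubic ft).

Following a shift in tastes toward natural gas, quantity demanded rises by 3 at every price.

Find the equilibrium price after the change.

Solve the original market: 10 - P = P + 4, hence P = 3 and q = 7.
With the change applied: demand qd = 13 - P, supply qs = P + 4.
New equilibrium: 13 - P = P + 4 ⇒ 9 = 2P ⇒ P = 4.5, q = 8.5.

4.5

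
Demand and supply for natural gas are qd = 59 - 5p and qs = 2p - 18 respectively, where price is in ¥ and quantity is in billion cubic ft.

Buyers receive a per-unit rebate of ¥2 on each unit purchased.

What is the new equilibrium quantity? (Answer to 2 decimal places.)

6.86

Before the shock: 59 - 5p = 2p - 18 ⇒ 77 = 7p ⇒ p = 11, q = 4.
Since buyers' out-of-pocket price is the market price minus the rebate, the effective demand curve becomes qd = 69 - 5p.
Clearing the new market: 69 - 5p = 2p - 18, so p = 87/7 ≈ 12.4286 and q = 48/7 ≈ 6.8571.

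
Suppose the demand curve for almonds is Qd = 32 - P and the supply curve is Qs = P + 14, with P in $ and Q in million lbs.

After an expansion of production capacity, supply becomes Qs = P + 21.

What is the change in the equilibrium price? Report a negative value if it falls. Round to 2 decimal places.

Before the shock: 32 - P = P + 14 ⇒ 18 = 2P ⇒ P = 9, Q = 23.
After the shift, demand is Qd = 32 - P and supply is Qs = P + 21.
Equate the new curves: 32 - P = P + 21, giving 11 = 2P, P = 5.5, Q = 26.5.
ΔP = 5.5 − 9 = -3.50.

-3.50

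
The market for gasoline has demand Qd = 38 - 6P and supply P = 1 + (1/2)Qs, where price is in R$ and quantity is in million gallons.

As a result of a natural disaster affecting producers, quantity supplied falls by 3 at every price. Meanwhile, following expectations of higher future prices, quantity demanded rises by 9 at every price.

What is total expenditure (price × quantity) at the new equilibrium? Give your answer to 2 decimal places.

52.00

Original equilibrium: 38 - 6P = 2P - 2 gives 40 = 8P, so P = 5 and Q = 8.
The new curves are Qd = 47 - 6P (demand) and Qs = 2P - 5 (supply).
Setting them equal: 47 - 6P = 2P - 5 → 52 = 8P, so P = 6.5 and Q = 8.
New expenditure = 6.5 × 8 = 52.00.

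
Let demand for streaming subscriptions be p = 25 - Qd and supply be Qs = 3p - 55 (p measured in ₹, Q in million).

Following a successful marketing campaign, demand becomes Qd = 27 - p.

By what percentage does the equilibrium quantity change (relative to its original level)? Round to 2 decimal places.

Solve the original market: 25 - p = 3p - 55, hence p = 20 and Q = 5.
The shock moves the curves to Qd = 27 - p and Qs = 3p - 55.
Clearing the new market: 27 - p = 3p - 55, so p = 20.5 and Q = 6.5.
%ΔQ = (6.5 − 5) / 5 × 100 = +30.00%.

+30.00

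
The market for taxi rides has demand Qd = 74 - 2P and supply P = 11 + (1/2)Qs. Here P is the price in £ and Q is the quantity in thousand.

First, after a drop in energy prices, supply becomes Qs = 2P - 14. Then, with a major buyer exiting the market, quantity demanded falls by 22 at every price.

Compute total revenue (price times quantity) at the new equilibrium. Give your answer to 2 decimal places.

Before the shock: 74 - 2P = 2P - 22 ⇒ 96 = 4P ⇒ P = 24, Q = 26.
After the shift, demand is Qd = 52 - 2P and supply is Qs = 2P - 14.
Setting them equal: 52 - 2P = 2P - 14 → 66 = 4P, so P = 16.5 and Q = 19.
New expenditure = 16.5 × 19 = 313.50.

313.50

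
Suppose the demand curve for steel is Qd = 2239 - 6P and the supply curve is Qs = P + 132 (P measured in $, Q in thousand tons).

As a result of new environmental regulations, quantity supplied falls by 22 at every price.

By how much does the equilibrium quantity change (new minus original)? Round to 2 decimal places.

Solve the original market: 2239 - 6P = P + 132, hence P = 301 and Q = 433.
After the shift, demand is Qd = 2239 - 6P and supply is Qs = P + 110.
Setting them equal: 2239 - 6P = P + 110 → 2129 = 7P, so P = 2129/7 ≈ 304.1429 and Q = 2899/7 ≈ 414.1429.
ΔQ = 414.1429 − 433 = -18.86.

-18.86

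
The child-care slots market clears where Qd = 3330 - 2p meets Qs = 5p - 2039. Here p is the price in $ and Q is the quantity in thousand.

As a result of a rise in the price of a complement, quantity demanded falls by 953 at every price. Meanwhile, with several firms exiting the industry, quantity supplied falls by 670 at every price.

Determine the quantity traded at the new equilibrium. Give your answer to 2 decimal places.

923.86

Initially, 3330 - 2p = 5p - 2039, so 5369 = 7p and p = 767, Q = 1796.
With the change applied: demand Qd = 2377 - 2p, supply Qs = 5p - 2709.
Setting them equal: 2377 - 2p = 5p - 2709 → 5086 = 7p, so p = 5086/7 ≈ 726.5714 and Q = 6467/7 ≈ 923.8571.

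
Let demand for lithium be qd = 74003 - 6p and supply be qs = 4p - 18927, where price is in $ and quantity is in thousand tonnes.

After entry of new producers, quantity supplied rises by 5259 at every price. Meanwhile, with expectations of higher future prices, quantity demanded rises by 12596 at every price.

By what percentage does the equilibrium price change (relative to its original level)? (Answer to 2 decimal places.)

+7.90

Original equilibrium: 74003 - 6p = 4p - 18927 gives 92930 = 10p, so p = 9293 and q = 18245.
After the shift, demand is qd = 86599 - 6p and supply is qs = 4p - 13668.
Clearing the new market: 86599 - 6p = 4p - 13668, so p = 10026.7 and q = 26438.8.
%Δp = (10026.7 − 9293) / 9293 × 100 = +7.90%.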